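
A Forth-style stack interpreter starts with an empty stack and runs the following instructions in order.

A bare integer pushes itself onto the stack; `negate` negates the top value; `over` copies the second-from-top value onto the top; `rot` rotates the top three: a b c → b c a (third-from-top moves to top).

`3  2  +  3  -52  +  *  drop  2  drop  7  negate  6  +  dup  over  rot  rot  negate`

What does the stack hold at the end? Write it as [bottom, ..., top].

[-1, -1, 1]

3       [3]
2       [3, 2]
+       [5]
3       [5, 3]
-52     [5, 3, -52]
+       [5, -49]
*       [-245]
drop    []
2       [2]
drop    []
7       [7]
negate  [-7]
6       [-7, 6]
+       [-1]
dup     [-1, -1]
over    [-1, -1, -1]
rot     [-1, -1, -1]
rot     [-1, -1, -1]
negate  [-1, -1, 1]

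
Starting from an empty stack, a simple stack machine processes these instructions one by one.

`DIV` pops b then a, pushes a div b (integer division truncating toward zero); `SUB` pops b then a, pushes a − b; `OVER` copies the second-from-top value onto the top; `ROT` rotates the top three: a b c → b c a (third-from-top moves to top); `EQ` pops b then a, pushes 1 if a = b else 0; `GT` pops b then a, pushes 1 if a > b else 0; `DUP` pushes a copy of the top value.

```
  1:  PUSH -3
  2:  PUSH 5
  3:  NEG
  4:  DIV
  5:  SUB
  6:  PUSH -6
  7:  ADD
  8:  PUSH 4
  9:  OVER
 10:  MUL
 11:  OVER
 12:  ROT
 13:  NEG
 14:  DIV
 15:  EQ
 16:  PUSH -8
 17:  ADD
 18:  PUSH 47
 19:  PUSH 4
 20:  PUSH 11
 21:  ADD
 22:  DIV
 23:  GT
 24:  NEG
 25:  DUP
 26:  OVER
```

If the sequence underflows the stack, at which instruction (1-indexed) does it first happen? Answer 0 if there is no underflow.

5

PUSH -3 -> -3
PUSH 5  -> -3 5
NEG     -> -3 -5
DIV     -> 0
SUB  — needs 2 operands, stack has 1 → underflow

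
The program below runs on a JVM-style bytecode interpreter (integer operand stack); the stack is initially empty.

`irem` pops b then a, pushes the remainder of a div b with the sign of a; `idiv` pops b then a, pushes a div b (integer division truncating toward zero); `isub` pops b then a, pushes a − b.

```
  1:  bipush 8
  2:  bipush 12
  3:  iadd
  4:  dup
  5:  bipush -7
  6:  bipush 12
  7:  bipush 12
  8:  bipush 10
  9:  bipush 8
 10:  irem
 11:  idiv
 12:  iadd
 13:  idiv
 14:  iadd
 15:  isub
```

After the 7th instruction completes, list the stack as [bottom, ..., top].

bipush 8  : 8
bipush 12 : 8 12
iadd      : 20
dup       : 20 20
bipush -7 : 20 20 -7
bipush 12 : 20 20 -7 12
bipush 12 : 20 20 -7 12 12

[20, 20, -7, 12, 12]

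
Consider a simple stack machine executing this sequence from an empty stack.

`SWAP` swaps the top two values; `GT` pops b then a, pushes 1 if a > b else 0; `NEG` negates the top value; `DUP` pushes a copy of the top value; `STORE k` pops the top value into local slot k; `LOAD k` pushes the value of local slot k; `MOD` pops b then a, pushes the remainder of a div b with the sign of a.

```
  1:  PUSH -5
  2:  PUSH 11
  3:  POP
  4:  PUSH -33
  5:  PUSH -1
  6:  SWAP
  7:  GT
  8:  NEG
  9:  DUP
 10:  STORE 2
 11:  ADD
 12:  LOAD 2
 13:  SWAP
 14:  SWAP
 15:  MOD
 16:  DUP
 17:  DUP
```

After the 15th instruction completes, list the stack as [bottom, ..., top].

PUSH -5  → -5
PUSH 11  → -5 11
POP      → -5
PUSH -33 → -5 -33
PUSH -1  → -5 -33 -1
SWAP     → -5 -1 -33
GT       → -5 1
NEG      → -5 -1
DUP      → -5 -1 -1
STORE 2  → -5 -1
ADD      → -6
LOAD 2   → -6 -1
SWAP     → -1 -6
SWAP     → -6 -1
MOD      → 0

[0]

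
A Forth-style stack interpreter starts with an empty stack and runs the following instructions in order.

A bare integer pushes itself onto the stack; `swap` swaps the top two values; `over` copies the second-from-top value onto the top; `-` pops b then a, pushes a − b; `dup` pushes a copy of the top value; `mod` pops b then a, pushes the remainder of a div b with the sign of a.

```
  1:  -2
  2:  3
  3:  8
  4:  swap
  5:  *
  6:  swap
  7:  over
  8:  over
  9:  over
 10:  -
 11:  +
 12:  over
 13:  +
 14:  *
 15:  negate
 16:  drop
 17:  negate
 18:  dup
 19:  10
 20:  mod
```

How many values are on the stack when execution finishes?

-2     : [-2]
3      : [-2, 3]
8      : [-2, 3, 8]
swap   : [-2, 8, 3]
*      : [-2, 24]
swap   : [24, -2]
over   : [24, -2, 24]
over   : [24, -2, 24, -2]
over   : [24, -2, 24, -2, 24]
-      : [24, -2, 24, -26]
+      : [24, -2, -2]
over   : [24, -2, -2, -2]
+      : [24, -2, -4]
*      : [24, 8]
negate : [24, -8]
drop   : [24]
negate : [-24]
dup    : [-24, -24]
10     : [-24, -24, 10]
mod    : [-24, -4]

2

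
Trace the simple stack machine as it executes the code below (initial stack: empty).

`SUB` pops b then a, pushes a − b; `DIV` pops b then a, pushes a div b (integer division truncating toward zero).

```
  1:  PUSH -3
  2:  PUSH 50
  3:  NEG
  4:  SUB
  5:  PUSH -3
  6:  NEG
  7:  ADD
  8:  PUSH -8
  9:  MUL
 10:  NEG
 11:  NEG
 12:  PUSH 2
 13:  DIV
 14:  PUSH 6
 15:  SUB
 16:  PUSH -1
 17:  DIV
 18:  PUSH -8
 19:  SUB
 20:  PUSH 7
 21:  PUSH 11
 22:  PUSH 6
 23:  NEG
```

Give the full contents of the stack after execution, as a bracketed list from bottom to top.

[214, 7, 11, -6]

PUSH -3 -> -3
PUSH 50 -> -3 50
NEG     -> -3 -50
SUB     -> 47
PUSH -3 -> 47 -3
NEG     -> 47 3
ADD     -> 50
PUSH -8 -> 50 -8
MUL     -> -400
NEG     -> 400
NEG     -> -400
PUSH 2  -> -400 2
DIV     -> -200
PUSH 6  -> -200 6
SUB     -> -206
PUSH -1 -> -206 -1
DIV     -> 206
PUSH -8 -> 206 -8
SUB     -> 214
PUSH 7  -> 214 7
PUSH 11 -> 214 7 11
PUSH 6  -> 214 7 11 6
NEG     -> 214 7 11 -6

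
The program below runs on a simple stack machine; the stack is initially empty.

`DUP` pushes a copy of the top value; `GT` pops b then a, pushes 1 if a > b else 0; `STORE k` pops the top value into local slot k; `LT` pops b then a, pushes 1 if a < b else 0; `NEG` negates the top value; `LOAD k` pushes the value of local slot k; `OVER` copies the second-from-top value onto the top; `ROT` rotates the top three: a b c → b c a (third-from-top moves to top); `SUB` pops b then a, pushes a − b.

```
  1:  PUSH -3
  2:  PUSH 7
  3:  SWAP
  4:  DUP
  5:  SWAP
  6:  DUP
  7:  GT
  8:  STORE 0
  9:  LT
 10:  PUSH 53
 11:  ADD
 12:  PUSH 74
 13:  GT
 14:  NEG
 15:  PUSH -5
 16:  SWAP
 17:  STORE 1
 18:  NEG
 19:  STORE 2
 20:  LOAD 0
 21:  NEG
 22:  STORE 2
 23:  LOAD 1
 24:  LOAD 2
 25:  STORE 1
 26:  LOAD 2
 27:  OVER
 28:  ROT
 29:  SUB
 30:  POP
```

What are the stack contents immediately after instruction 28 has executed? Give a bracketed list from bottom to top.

[0, 0, 0]

PUSH -3  -3
PUSH 7   -3 7
SWAP     7 -3
DUP      7 -3 -3
SWAP     7 -3 -3
DUP      7 -3 -3 -3
GT       7 -3 0
STORE 0  7 -3
LT       0
PUSH 53  0 53
ADD      53
PUSH 74  53 74
GT       0
NEG      0
PUSH -5  0 -5
SWAP     -5 0
STORE 1  -5
NEG      5
STORE 2  (empty)
LOAD 0   0
NEG      0
STORE 2  (empty)
LOAD 1   0
LOAD 2   0 0
STORE 1  0
LOAD 2   0 0
OVER     0 0 0
ROT      0 0 0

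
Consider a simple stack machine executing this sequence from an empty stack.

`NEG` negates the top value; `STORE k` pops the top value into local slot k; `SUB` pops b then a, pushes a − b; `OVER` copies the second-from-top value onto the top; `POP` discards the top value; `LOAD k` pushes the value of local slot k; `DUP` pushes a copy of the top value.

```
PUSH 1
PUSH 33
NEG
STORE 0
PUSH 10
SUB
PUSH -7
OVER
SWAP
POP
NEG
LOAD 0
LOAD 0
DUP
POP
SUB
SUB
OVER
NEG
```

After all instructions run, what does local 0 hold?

-33

PUSH 1  -> [1]
PUSH 33 -> [1, 33]
NEG     -> [1, -33]
STORE 0 -> [1]
PUSH 10 -> [1, 10]
SUB     -> [-9]
PUSH -7 -> [-9, -7]
OVER    -> [-9, -7, -9]
SWAP    -> [-9, -9, -7]
POP     -> [-9, -9]
NEG     -> [-9, 9]
LOAD 0  -> [-9, 9, -33]
LOAD 0  -> [-9, 9, -33, -33]
DUP     -> [-9, 9, -33, -33, -33]
POP     -> [-9, 9, -33, -33]
SUB     -> [-9, 9, 0]
SUB     -> [-9, 9]
OVER    -> [-9, 9, -9]
NEG     -> [-9, 9, 9]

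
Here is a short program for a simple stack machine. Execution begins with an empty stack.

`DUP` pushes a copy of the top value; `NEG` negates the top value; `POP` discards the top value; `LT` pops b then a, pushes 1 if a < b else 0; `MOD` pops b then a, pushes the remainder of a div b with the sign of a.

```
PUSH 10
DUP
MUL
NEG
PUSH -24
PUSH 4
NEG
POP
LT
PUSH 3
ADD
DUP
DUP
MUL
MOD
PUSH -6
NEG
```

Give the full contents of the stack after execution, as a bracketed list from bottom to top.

PUSH 10  → [10]
DUP      → [10, 10]
MUL      → [100]
NEG      → [-100]
PUSH -24 → [-100, -24]
PUSH 4   → [-100, -24, 4]
NEG      → [-100, -24, -4]
POP      → [-100, -24]
LT       → [1]
PUSH 3   → [1, 3]
ADD      → [4]
DUP      → [4, 4]
DUP      → [4, 4, 4]
MUL      → [4, 16]
MOD      → [4]
PUSH -6  → [4, -6]
NEG      → [4, 6]

[4, 6]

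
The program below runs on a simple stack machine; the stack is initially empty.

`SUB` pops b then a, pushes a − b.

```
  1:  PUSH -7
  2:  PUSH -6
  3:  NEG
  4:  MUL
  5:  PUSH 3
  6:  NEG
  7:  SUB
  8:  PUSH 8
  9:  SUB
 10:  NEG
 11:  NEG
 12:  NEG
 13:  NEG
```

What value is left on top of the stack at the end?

-47

PUSH -7  [-7]
PUSH -6  [-7, -6]
NEG      [-7, 6]
MUL      [-42]
PUSH 3   [-42, 3]
NEG      [-42, -3]
SUB      [-39]
PUSH 8   [-39, 8]
SUB      [-47]
NEG      [47]
NEG      [-47]
NEG      [47]
NEG      [-47]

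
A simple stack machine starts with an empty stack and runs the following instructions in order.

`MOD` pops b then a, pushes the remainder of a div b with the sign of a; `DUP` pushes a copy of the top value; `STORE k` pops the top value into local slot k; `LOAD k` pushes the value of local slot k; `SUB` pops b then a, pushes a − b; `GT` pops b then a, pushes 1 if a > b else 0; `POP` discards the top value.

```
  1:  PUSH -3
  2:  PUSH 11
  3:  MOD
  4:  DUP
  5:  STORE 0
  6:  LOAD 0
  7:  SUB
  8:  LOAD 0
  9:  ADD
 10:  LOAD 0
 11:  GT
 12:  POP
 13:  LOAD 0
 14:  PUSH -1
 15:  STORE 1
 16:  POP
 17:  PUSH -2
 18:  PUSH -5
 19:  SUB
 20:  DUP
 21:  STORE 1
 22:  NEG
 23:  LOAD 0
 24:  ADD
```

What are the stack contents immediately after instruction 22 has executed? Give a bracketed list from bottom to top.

[-3]

PUSH -3 -> [-3]
PUSH 11 -> [-3, 11]
MOD     -> [-3]
DUP     -> [-3, -3]
STORE 0 -> [-3]
LOAD 0  -> [-3, -3]
SUB     -> [0]
LOAD 0  -> [0, -3]
ADD     -> [-3]
LOAD 0  -> [-3, -3]
GT      -> [0]
POP     -> []
LOAD 0  -> [-3]
PUSH -1 -> [-3, -1]
STORE 1 -> [-3]
POP     -> []
PUSH -2 -> [-2]
PUSH -5 -> [-2, -5]
SUB     -> [3]
DUP     -> [3, 3]
STORE 1 -> [3]
NEG     -> [-3]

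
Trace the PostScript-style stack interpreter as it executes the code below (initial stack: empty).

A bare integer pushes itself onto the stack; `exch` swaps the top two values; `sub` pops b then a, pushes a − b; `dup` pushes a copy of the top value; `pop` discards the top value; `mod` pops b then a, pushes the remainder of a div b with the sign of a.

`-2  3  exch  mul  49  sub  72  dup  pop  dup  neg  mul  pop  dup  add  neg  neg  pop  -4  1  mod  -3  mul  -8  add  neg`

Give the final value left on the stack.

8

-2   → [-2]
3    → [-2, 3]
exch → [3, -2]
mul  → [-6]
49   → [-6, 49]
sub  → [-55]
72   → [-55, 72]
dup  → [-55, 72, 72]
pop  → [-55, 72]
dup  → [-55, 72, 72]
neg  → [-55, 72, -72]
mul  → [-55, -5184]
pop  → [-55]
dup  → [-55, -55]
add  → [-110]
neg  → [110]
neg  → [-110]
pop  → []
-4   → [-4]
1    → [-4, 1]
mod  → [0]
-3   → [0, -3]
mul  → [0]
-8   → [0, -8]
add  → [-8]
neg  → [8]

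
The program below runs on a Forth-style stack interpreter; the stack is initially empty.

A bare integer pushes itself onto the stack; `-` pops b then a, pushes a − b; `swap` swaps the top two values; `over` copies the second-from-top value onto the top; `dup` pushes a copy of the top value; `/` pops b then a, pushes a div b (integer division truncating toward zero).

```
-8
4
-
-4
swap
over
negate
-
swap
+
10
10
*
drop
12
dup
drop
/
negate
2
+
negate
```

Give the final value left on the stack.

-8     → [-8]
4      → [-8, 4]
-      → [-12]
-4     → [-12, -4]
swap   → [-4, -12]
over   → [-4, -12, -4]
negate → [-4, -12, 4]
-      → [-4, -16]
swap   → [-16, -4]
+      → [-20]
10     → [-20, 10]
10     → [-20, 10, 10]
*      → [-20, 100]
drop   → [-20]
12     → [-20, 12]
dup    → [-20, 12, 12]
drop   → [-20, 12]
/      → [-1]
negate → [1]
2      → [1, 2]
+      → [3]
negate → [-3]

-3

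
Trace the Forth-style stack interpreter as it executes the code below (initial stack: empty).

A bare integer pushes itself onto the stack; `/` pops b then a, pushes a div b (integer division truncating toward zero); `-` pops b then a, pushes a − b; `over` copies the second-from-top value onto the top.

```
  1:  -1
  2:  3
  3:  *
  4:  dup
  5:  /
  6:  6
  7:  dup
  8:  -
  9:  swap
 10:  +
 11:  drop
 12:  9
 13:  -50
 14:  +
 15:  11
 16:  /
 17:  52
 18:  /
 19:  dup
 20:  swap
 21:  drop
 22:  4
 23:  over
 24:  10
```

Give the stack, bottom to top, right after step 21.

-1   -> [-1]
3    -> [-1, 3]
*    -> [-3]
dup  -> [-3, -3]
/    -> [1]
6    -> [1, 6]
dup  -> [1, 6, 6]
-    -> [1, 0]
swap -> [0, 1]
+    -> [1]
drop -> []
9    -> [9]
-50  -> [9, -50]
+    -> [-41]
11   -> [-41, 11]
/    -> [-3]
52   -> [-3, 52]
/    -> [0]
dup  -> [0, 0]
swap -> [0, 0]
drop -> [0]

[0]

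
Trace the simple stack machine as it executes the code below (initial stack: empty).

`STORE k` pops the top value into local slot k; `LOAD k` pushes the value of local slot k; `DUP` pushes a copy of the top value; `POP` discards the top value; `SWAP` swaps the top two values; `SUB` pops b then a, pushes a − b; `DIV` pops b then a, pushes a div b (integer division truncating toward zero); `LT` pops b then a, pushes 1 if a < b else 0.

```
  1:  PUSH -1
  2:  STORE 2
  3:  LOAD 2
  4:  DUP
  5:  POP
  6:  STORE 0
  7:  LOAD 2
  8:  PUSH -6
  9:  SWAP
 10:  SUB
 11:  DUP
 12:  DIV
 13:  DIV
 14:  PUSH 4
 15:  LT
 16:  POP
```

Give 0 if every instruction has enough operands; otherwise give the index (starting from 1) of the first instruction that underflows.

PUSH -1 -> [-1]
STORE 2 -> []
LOAD 2  -> [-1]
DUP     -> [-1, -1]
POP     -> [-1]
STORE 0 -> []
LOAD 2  -> [-1]
PUSH -6 -> [-1, -6]
SWAP    -> [-6, -1]
SUB     -> [-5]
DUP     -> [-5, -5]
DIV     -> [1]
DIV  — needs 2 operands, stack has 1 → underflow

13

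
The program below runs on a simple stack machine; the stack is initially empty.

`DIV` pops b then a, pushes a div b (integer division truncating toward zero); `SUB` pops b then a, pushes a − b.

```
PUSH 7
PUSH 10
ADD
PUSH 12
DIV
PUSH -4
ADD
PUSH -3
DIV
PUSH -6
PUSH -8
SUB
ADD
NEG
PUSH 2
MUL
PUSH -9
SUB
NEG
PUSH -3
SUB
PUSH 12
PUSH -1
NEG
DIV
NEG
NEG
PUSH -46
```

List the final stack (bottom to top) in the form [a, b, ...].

PUSH 7   : 7
PUSH 10  : 7 10
ADD      : 17
PUSH 12  : 17 12
DIV      : 1
PUSH -4  : 1 -4
ADD      : -3
PUSH -3  : -3 -3
DIV      : 1
PUSH -6  : 1 -6
PUSH -8  : 1 -6 -8
SUB      : 1 2
ADD      : 3
NEG      : -3
PUSH 2   : -3 2
MUL      : -6
PUSH -9  : -6 -9
SUB      : 3
NEG      : -3
PUSH -3  : -3 -3
SUB      : 0
PUSH 12  : 0 12
PUSH -1  : 0 12 -1
NEG      : 0 12 1
DIV      : 0 12
NEG      : 0 -12
NEG      : 0 12
PUSH -46 : 0 12 -46

[0, 12, -46]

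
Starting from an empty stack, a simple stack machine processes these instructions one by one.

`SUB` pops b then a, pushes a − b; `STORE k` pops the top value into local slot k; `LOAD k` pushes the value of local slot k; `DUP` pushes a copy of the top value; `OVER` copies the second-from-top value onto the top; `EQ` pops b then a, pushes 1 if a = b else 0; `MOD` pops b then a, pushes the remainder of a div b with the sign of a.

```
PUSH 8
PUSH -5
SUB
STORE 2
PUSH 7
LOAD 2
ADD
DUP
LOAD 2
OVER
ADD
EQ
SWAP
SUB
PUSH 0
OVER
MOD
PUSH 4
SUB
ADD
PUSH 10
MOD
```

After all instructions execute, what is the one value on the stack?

-4

PUSH 8   [8]
PUSH -5  [8, -5]
SUB      [13]
STORE 2  []
PUSH 7   [7]
LOAD 2   [7, 13]
ADD      [20]
DUP      [20, 20]
LOAD 2   [20, 20, 13]
OVER     [20, 20, 13, 20]
ADD      [20, 20, 33]
EQ       [20, 0]
SWAP     [0, 20]
SUB      [-20]
PUSH 0   [-20, 0]
OVER     [-20, 0, -20]
MOD      [-20, 0]
PUSH 4   [-20, 0, 4]
SUB      [-20, -4]
ADD      [-24]
PUSH 10  [-24, 10]
MOD      [-4]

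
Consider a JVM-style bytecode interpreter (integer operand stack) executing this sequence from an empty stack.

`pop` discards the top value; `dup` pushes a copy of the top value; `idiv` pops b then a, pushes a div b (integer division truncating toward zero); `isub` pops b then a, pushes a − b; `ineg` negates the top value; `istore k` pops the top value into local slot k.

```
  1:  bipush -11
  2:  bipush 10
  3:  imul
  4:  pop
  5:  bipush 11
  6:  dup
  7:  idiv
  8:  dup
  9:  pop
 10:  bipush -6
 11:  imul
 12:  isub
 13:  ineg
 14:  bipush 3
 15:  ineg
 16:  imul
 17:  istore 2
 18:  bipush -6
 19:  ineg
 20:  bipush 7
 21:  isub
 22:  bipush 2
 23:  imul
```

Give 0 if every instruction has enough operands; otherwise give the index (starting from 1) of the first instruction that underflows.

bipush -11 : -11
bipush 10  : -11 10
imul       : -110
pop        : (empty)
bipush 11  : 11
dup        : 11 11
idiv       : 1
dup        : 1 1
pop        : 1
bipush -6  : 1 -6
imul       : -6
isub  — needs 2 operands, stack has 1 → underflow

12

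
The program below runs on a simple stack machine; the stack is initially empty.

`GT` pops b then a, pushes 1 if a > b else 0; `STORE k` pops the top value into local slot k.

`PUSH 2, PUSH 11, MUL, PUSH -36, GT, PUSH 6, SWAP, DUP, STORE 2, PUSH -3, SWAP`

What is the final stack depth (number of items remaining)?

PUSH 2   : [2]
PUSH 11  : [2, 11]
MUL      : [22]
PUSH -36 : [22, -36]
GT       : [1]
PUSH 6   : [1, 6]
SWAP     : [6, 1]
DUP      : [6, 1, 1]
STORE 2  : [6, 1]
PUSH -3  : [6, 1, -3]
SWAP     : [6, -3, 1]

3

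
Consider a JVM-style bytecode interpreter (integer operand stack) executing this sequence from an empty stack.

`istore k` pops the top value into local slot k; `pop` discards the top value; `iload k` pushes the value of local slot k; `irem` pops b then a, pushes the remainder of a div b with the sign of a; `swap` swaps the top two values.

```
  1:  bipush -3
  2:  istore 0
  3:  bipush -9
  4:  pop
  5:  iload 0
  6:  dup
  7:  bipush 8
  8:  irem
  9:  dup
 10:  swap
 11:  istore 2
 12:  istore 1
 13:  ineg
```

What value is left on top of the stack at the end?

bipush -3 : -3
istore 0  : (empty)
bipush -9 : -9
pop       : (empty)
iload 0   : -3
dup       : -3 -3
bipush 8  : -3 -3 8
irem      : -3 -3
dup       : -3 -3 -3
swap      : -3 -3 -3
istore 2  : -3 -3
istore 1  : -3
ineg      : 3

3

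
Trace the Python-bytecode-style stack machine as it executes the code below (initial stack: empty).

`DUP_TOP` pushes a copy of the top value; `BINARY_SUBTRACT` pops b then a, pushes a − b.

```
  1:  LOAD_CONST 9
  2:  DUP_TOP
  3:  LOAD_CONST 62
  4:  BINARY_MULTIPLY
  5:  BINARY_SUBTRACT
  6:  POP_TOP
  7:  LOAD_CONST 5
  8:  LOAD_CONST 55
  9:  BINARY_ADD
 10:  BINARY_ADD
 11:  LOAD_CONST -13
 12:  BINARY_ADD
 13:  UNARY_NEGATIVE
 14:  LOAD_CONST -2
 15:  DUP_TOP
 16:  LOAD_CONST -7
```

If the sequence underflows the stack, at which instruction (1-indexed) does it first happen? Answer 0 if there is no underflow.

LOAD_CONST 9    -> [9]
DUP_TOP         -> [9, 9]
LOAD_CONST 62   -> [9, 9, 62]
BINARY_MULTIPLY -> [9, 558]
BINARY_SUBTRACT -> [-549]
POP_TOP         -> []
LOAD_CONST 5    -> [5]
LOAD_CONST 55   -> [5, 55]
BINARY_ADD      -> [60]
BINARY_ADD  — needs 2 operands, stack has 1 → underflow

10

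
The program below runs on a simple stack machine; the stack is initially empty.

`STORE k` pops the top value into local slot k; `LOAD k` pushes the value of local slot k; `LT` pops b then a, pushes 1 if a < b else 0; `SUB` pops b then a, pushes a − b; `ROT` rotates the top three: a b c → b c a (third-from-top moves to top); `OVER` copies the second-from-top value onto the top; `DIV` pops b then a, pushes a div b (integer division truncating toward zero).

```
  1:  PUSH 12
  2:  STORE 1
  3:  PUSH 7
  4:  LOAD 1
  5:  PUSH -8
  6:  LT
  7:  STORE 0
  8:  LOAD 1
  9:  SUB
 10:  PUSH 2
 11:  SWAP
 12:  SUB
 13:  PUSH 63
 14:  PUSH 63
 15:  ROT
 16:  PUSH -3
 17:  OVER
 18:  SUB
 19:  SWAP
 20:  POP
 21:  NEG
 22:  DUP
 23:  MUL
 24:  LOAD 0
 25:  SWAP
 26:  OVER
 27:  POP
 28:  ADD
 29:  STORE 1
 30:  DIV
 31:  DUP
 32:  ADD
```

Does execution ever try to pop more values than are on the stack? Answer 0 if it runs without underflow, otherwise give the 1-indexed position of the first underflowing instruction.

0

PUSH 12 → [12]
STORE 1 → []
PUSH 7  → [7]
LOAD 1  → [7, 12]
PUSH -8 → [7, 12, -8]
LT      → [7, 0]
STORE 0 → [7]
LOAD 1  → [7, 12]
SUB     → [-5]
PUSH 2  → [-5, 2]
SWAP    → [2, -5]
SUB     → [7]
PUSH 63 → [7, 63]
PUSH 63 → [7, 63, 63]
ROT     → [63, 63, 7]
PUSH -3 → [63, 63, 7, -3]
OVER    → [63, 63, 7, -3, 7]
SUB     → [63, 63, 7, -10]
SWAP    → [63, 63, -10, 7]
POP     → [63, 63, -10]
NEG     → [63, 63, 10]
DUP     → [63, 63, 10, 10]
MUL     → [63, 63, 100]
LOAD 0  → [63, 63, 100, 0]
SWAP    → [63, 63, 0, 100]
OVER    → [63, 63, 0, 100, 0]
POP     → [63, 63, 0, 100]
ADD     → [63, 63, 100]
STORE 1 → [63, 63]
DIV     → [1]
DUP     → [1, 1]
ADD     → [2]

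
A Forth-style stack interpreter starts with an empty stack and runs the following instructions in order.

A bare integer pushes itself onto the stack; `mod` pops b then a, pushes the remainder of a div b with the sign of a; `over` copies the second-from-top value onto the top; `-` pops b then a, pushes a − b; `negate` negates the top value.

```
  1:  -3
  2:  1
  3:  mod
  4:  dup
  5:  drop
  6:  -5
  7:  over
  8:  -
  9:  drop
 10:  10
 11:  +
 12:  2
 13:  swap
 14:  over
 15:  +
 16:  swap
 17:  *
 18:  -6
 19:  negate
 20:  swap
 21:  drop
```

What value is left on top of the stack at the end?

6

-3     : [-3]
1      : [-3, 1]
mod    : [0]
dup    : [0, 0]
drop   : [0]
-5     : [0, -5]
over   : [0, -5, 0]
-      : [0, -5]
drop   : [0]
10     : [0, 10]
+      : [10]
2      : [10, 2]
swap   : [2, 10]
over   : [2, 10, 2]
+      : [2, 12]
swap   : [12, 2]
*      : [24]
-6     : [24, -6]
negate : [24, 6]
swap   : [6, 24]
drop   : [6]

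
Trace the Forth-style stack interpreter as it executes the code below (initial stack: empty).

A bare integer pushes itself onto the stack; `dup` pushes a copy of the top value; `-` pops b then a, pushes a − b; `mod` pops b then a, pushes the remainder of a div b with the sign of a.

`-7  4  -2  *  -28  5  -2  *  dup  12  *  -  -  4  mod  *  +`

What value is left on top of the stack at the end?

9

-7  → -7
4   → -7 4
-2  → -7 4 -2
*   → -7 -8
-28 → -7 -8 -28
5   → -7 -8 -28 5
-2  → -7 -8 -28 5 -2
*   → -7 -8 -28 -10
dup → -7 -8 -28 -10 -10
12  → -7 -8 -28 -10 -10 12
*   → -7 -8 -28 -10 -120
-   → -7 -8 -28 110
-   → -7 -8 -138
4   → -7 -8 -138 4
mod → -7 -8 -2
*   → -7 16
+   → 9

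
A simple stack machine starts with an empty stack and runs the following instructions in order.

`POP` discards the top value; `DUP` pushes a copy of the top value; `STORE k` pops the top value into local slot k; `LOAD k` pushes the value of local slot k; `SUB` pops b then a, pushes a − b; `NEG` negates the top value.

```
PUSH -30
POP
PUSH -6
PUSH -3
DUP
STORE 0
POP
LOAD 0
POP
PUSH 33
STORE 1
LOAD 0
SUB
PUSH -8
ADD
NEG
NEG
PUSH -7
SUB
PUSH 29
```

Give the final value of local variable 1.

PUSH -30  [-30]
POP       []
PUSH -6   [-6]
PUSH -3   [-6, -3]
DUP       [-6, -3, -3]
STORE 0   [-6, -3]
POP       [-6]
LOAD 0    [-6, -3]
POP       [-6]
PUSH 33   [-6, 33]
STORE 1   [-6]
LOAD 0    [-6, -3]
SUB       [-3]
PUSH -8   [-3, -8]
ADD       [-11]
NEG       [11]
NEG       [-11]
PUSH -7   [-11, -7]
SUB       [-4]
PUSH 29   [-4, 29]

33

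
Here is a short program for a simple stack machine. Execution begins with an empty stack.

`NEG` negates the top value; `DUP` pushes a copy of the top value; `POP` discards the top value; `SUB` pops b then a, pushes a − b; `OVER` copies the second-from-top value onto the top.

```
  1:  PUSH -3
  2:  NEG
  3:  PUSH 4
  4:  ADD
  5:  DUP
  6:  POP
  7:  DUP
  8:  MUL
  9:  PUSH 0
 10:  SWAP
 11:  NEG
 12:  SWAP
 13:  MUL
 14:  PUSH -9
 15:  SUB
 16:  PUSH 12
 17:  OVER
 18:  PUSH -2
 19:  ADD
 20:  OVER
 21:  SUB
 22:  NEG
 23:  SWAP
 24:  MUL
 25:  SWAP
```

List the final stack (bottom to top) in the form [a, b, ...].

PUSH -3  -3
NEG      3
PUSH 4   3 4
ADD      7
DUP      7 7
POP      7
DUP      7 7
MUL      49
PUSH 0   49 0
SWAP     0 49
NEG      0 -49
SWAP     -49 0
MUL      0
PUSH -9  0 -9
SUB      9
PUSH 12  9 12
OVER     9 12 9
PUSH -2  9 12 9 -2
ADD      9 12 7
OVER     9 12 7 12
SUB      9 12 -5
NEG      9 12 5
SWAP     9 5 12
MUL      9 60
SWAP     60 9

[60, 9]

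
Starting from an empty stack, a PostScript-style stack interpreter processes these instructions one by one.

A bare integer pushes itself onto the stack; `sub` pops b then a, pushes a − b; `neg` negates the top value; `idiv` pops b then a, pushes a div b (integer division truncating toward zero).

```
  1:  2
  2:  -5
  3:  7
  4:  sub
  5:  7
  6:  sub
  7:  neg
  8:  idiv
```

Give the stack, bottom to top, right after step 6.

[2, -19]

2   → 2
-5  → 2 -5
7   → 2 -5 7
sub → 2 -12
7   → 2 -12 7
sub → 2 -19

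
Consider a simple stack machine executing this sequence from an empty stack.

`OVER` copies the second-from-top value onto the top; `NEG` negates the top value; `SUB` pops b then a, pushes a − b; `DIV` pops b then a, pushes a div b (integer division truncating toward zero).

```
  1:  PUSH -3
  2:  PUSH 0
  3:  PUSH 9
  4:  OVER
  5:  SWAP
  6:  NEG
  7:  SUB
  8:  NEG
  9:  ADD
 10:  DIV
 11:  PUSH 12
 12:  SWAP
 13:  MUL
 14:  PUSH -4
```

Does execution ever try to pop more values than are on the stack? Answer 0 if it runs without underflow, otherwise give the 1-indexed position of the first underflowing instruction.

0

PUSH -3  [-3]
PUSH 0   [-3, 0]
PUSH 9   [-3, 0, 9]
OVER     [-3, 0, 9, 0]
SWAP     [-3, 0, 0, 9]
NEG      [-3, 0, 0, -9]
SUB      [-3, 0, 9]
NEG      [-3, 0, -9]
ADD      [-3, -9]
DIV      [0]
PUSH 12  [0, 12]
SWAP     [12, 0]
MUL      [0]
PUSH -4  [0, -4]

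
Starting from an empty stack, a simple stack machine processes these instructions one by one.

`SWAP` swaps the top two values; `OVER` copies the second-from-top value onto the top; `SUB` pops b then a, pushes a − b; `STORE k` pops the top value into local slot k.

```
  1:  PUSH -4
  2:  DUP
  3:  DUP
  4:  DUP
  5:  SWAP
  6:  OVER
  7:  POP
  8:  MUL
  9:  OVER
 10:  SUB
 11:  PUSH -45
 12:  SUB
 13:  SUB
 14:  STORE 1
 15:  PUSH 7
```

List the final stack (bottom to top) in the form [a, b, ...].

[-4, 7]

PUSH -4  → -4
DUP      → -4 -4
DUP      → -4 -4 -4
DUP      → -4 -4 -4 -4
SWAP     → -4 -4 -4 -4
OVER     → -4 -4 -4 -4 -4
POP      → -4 -4 -4 -4
MUL      → -4 -4 16
OVER     → -4 -4 16 -4
SUB      → -4 -4 20
PUSH -45 → -4 -4 20 -45
SUB      → -4 -4 65
SUB      → -4 -69
STORE 1  → -4
PUSH 7   → -4 7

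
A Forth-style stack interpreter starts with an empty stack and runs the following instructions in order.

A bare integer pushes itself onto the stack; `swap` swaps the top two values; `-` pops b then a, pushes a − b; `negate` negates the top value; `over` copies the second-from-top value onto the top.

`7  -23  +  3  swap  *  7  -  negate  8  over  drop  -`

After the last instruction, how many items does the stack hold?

1

7       [7]
-23     [7, -23]
+       [-16]
3       [-16, 3]
swap    [3, -16]
*       [-48]
7       [-48, 7]
-       [-55]
negate  [55]
8       [55, 8]
over    [55, 8, 55]
drop    [55, 8]
-       [47]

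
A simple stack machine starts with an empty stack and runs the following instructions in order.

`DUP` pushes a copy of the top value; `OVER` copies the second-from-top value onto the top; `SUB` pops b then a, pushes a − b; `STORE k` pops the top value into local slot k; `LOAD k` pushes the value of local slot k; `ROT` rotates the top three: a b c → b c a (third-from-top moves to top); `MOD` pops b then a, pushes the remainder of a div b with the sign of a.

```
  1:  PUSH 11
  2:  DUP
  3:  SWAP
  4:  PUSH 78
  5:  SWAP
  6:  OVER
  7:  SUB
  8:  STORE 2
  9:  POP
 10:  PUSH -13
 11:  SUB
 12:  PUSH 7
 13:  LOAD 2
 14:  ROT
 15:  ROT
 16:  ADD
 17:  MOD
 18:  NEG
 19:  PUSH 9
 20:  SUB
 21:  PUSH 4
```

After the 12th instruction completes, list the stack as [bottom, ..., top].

[24, 7]

PUSH 11  -> 11
DUP      -> 11 11
SWAP     -> 11 11
PUSH 78  -> 11 11 78
SWAP     -> 11 78 11
OVER     -> 11 78 11 78
SUB      -> 11 78 -67
STORE 2  -> 11 78
POP      -> 11
PUSH -13 -> 11 -13
SUB      -> 24
PUSH 7   -> 24 7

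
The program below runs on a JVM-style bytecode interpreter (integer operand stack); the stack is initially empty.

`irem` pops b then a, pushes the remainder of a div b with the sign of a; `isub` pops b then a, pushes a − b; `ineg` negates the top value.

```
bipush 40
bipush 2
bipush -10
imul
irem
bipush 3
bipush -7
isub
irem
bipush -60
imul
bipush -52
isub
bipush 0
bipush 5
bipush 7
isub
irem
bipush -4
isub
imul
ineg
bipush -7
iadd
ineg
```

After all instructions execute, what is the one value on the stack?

215

bipush 40  : 40
bipush 2   : 40 2
bipush -10 : 40 2 -10
imul       : 40 -20
irem       : 0
bipush 3   : 0 3
bipush -7  : 0 3 -7
isub       : 0 10
irem       : 0
bipush -60 : 0 -60
imul       : 0
bipush -52 : 0 -52
isub       : 52
bipush 0   : 52 0
bipush 5   : 52 0 5
bipush 7   : 52 0 5 7
isub       : 52 0 -2
irem       : 52 0
bipush -4  : 52 0 -4
isub       : 52 4
imul       : 208
ineg       : -208
bipush -7  : -208 -7
iadd       : -215
ineg       : 215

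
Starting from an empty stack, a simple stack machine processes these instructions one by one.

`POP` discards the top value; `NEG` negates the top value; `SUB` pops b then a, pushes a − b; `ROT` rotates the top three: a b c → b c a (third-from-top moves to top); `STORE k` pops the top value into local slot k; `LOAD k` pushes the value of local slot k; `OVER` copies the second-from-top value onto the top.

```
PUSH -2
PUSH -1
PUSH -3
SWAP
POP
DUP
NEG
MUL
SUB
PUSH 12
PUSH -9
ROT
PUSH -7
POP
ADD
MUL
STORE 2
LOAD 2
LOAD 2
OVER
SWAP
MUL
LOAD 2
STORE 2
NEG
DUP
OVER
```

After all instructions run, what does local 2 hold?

-24

PUSH -2 -> -2
PUSH -1 -> -2 -1
PUSH -3 -> -2 -1 -3
SWAP    -> -2 -3 -1
POP     -> -2 -3
DUP     -> -2 -3 -3
NEG     -> -2 -3 3
MUL     -> -2 -9
SUB     -> 7
PUSH 12 -> 7 12
PUSH -9 -> 7 12 -9
ROT     -> 12 -9 7
PUSH -7 -> 12 -9 7 -7
POP     -> 12 -9 7
ADD     -> 12 -2
MUL     -> -24
STORE 2 -> (empty)
LOAD 2  -> -24
LOAD 2  -> -24 -24
OVER    -> -24 -24 -24
SWAP    -> -24 -24 -24
MUL     -> -24 576
LOAD 2  -> -24 576 -24
STORE 2 -> -24 576
NEG     -> -24 -576
DUP     -> -24 -576 -576
OVER    -> -24 -576 -576 -576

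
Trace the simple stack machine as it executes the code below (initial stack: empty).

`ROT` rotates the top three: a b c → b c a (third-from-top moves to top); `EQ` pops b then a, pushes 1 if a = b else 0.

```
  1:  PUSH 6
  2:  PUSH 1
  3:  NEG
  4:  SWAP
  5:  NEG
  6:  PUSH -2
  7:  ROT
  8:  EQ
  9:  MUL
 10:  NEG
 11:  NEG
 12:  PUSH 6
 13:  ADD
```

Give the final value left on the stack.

PUSH 6  -> 6
PUSH 1  -> 6 1
NEG     -> 6 -1
SWAP    -> -1 6
NEG     -> -1 -6
PUSH -2 -> -1 -6 -2
ROT     -> -6 -2 -1
EQ      -> -6 0
MUL     -> 0
NEG     -> 0
NEG     -> 0
PUSH 6  -> 0 6
ADD     -> 6

6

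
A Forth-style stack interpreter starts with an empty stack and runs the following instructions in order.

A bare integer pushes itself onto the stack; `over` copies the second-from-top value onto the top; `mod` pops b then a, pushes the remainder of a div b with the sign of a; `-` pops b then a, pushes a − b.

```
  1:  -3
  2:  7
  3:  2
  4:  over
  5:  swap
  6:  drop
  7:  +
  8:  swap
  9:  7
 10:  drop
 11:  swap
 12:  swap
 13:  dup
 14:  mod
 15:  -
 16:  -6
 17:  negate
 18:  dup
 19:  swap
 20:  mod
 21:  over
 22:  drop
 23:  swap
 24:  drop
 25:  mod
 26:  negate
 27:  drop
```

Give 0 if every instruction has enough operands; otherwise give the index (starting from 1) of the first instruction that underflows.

25

-3     → -3
7      → -3 7
2      → -3 7 2
over   → -3 7 2 7
swap   → -3 7 7 2
drop   → -3 7 7
+      → -3 14
swap   → 14 -3
7      → 14 -3 7
drop   → 14 -3
swap   → -3 14
swap   → 14 -3
dup    → 14 -3 -3
mod    → 14 0
-      → 14
-6     → 14 -6
negate → 14 6
dup    → 14 6 6
swap   → 14 6 6
mod    → 14 0
over   → 14 0 14
drop   → 14 0
swap   → 0 14
drop   → 0
mod  — needs 2 operands, stack has 1 → underflow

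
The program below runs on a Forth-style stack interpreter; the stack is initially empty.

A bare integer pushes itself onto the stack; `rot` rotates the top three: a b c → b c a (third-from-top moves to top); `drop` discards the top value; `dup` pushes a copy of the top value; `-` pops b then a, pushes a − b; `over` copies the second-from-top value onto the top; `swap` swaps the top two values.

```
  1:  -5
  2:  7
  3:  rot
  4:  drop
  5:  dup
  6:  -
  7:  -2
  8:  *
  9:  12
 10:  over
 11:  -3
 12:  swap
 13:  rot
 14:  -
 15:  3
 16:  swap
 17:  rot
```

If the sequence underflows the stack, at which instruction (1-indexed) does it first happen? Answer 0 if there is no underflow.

-5 -> -5
7  -> -5 7
rot  — needs 3 operands, stack has 2 → underflow

3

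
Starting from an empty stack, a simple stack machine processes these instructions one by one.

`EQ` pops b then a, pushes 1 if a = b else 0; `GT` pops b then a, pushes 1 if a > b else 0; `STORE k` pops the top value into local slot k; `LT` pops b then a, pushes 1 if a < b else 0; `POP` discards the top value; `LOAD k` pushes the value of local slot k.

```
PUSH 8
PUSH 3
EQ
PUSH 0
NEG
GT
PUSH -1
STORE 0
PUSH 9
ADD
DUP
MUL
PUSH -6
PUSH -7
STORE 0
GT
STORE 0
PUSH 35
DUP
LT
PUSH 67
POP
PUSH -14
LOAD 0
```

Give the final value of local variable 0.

1

PUSH 8   -> [8]
PUSH 3   -> [8, 3]
EQ       -> [0]
PUSH 0   -> [0, 0]
NEG      -> [0, 0]
GT       -> [0]
PUSH -1  -> [0, -1]
STORE 0  -> [0]
PUSH 9   -> [0, 9]
ADD      -> [9]
DUP      -> [9, 9]
MUL      -> [81]
PUSH -6  -> [81, -6]
PUSH -7  -> [81, -6, -7]
STORE 0  -> [81, -6]
GT       -> [1]
STORE 0  -> []
PUSH 35  -> [35]
DUP      -> [35, 35]
LT       -> [0]
PUSH 67  -> [0, 67]
POP      -> [0]
PUSH -14 -> [0, -14]
LOAD 0   -> [0, -14, 1]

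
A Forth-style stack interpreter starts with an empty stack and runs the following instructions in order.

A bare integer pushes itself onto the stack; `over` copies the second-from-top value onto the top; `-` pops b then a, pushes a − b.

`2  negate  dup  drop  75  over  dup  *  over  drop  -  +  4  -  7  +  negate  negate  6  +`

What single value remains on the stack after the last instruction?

78

2      → 2
negate → -2
dup    → -2 -2
drop   → -2
75     → -2 75
over   → -2 75 -2
dup    → -2 75 -2 -2
*      → -2 75 4
over   → -2 75 4 75
drop   → -2 75 4
-      → -2 71
+      → 69
4      → 69 4
-      → 65
7      → 65 7
+      → 72
negate → -72
negate → 72
6      → 72 6
+      → 78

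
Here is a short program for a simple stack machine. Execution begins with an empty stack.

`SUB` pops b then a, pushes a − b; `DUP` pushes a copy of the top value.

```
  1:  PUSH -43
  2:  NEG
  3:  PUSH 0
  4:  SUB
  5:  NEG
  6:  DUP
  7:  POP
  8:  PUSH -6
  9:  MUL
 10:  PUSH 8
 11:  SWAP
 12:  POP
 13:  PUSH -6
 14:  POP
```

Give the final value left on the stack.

8

PUSH -43 : [-43]
NEG      : [43]
PUSH 0   : [43, 0]
SUB      : [43]
NEG      : [-43]
DUP      : [-43, -43]
POP      : [-43]
PUSH -6  : [-43, -6]
MUL      : [258]
PUSH 8   : [258, 8]
SWAP     : [8, 258]
POP      : [8]
PUSH -6  : [8, -6]
POP      : [8]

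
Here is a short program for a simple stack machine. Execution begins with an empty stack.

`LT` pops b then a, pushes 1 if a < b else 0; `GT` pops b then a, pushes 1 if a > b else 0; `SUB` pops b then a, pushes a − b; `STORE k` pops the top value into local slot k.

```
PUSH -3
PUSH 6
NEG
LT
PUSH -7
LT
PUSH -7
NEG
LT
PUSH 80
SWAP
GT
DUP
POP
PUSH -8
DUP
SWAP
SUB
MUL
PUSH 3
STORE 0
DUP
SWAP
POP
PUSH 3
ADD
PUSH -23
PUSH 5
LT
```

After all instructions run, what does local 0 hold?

3

PUSH -3  -> -3
PUSH 6   -> -3 6
NEG      -> -3 -6
LT       -> 0
PUSH -7  -> 0 -7
LT       -> 0
PUSH -7  -> 0 -7
NEG      -> 0 7
LT       -> 1
PUSH 80  -> 1 80
SWAP     -> 80 1
GT       -> 1
DUP      -> 1 1
POP      -> 1
PUSH -8  -> 1 -8
DUP      -> 1 -8 -8
SWAP     -> 1 -8 -8
SUB      -> 1 0
MUL      -> 0
PUSH 3   -> 0 3
STORE 0  -> 0
DUP      -> 0 0
SWAP     -> 0 0
POP      -> 0
PUSH 3   -> 0 3
ADD      -> 3
PUSH -23 -> 3 -23
PUSH 5   -> 3 -23 5
LT       -> 3 1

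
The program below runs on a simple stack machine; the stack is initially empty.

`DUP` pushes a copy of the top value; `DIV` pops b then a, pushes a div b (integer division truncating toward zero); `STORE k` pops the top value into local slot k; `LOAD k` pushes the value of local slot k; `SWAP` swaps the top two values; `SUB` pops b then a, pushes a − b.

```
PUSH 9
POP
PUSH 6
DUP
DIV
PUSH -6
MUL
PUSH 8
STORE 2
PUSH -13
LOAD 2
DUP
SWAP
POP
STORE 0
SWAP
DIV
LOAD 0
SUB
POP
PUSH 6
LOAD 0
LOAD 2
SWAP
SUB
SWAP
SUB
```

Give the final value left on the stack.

PUSH 9    9
POP       (empty)
PUSH 6    6
DUP       6 6
DIV       1
PUSH -6   1 -6
MUL       -6
PUSH 8    -6 8
STORE 2   -6
PUSH -13  -6 -13
LOAD 2    -6 -13 8
DUP       -6 -13 8 8
SWAP      -6 -13 8 8
POP       -6 -13 8
STORE 0   -6 -13
SWAP      -13 -6
DIV       2
LOAD 0    2 8
SUB       -6
POP       (empty)
PUSH 6    6
LOAD 0    6 8
LOAD 2    6 8 8
SWAP      6 8 8
SUB       6 0
SWAP      0 6
SUB       -6

-6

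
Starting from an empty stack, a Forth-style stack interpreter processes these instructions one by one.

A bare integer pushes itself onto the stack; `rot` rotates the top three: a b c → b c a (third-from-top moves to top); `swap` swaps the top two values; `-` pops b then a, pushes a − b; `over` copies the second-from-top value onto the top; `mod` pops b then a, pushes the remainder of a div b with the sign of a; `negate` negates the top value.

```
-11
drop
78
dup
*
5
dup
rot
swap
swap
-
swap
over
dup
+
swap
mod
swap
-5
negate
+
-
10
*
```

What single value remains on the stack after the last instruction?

60710

-11     [-11]
drop    []
78      [78]
dup     [78, 78]
*       [6084]
5       [6084, 5]
dup     [6084, 5, 5]
rot     [5, 5, 6084]
swap    [5, 6084, 5]
swap    [5, 5, 6084]
-       [5, -6079]
swap    [-6079, 5]
over    [-6079, 5, -6079]
dup     [-6079, 5, -6079, -6079]
+       [-6079, 5, -12158]
swap    [-6079, -12158, 5]
mod     [-6079, -3]
swap    [-3, -6079]
-5      [-3, -6079, -5]
negate  [-3, -6079, 5]
+       [-3, -6074]
-       [6071]
10      [6071, 10]
*       [60710]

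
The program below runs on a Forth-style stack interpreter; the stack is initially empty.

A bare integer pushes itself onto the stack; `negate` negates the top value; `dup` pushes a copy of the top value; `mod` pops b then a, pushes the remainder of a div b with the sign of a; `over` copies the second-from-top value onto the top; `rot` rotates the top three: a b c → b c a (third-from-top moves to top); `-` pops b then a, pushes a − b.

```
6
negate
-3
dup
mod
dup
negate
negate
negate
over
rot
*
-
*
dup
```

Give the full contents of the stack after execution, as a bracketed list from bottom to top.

[0, 0]

6      : 6
negate : -6
-3     : -6 -3
dup    : -6 -3 -3
mod    : -6 0
dup    : -6 0 0
negate : -6 0 0
negate : -6 0 0
negate : -6 0 0
over   : -6 0 0 0
rot    : -6 0 0 0
*      : -6 0 0
-      : -6 0
*      : 0
dup    : 0 0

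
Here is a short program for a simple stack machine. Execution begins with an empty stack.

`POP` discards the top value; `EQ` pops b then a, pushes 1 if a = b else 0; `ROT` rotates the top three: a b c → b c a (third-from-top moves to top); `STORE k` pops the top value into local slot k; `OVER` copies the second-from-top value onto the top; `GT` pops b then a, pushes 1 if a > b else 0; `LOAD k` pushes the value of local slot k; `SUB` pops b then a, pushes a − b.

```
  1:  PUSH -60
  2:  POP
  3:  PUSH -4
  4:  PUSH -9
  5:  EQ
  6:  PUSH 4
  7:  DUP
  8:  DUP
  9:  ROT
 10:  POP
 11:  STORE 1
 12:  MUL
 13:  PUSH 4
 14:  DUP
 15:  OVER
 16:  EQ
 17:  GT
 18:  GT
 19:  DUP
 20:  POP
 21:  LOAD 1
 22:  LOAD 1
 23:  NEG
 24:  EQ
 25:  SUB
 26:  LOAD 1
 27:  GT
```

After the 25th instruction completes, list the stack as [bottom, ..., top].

[0]

PUSH -60 : [-60]
POP      : []
PUSH -4  : [-4]
PUSH -9  : [-4, -9]
EQ       : [0]
PUSH 4   : [0, 4]
DUP      : [0, 4, 4]
DUP      : [0, 4, 4, 4]
ROT      : [0, 4, 4, 4]
POP      : [0, 4, 4]
STORE 1  : [0, 4]
MUL      : [0]
PUSH 4   : [0, 4]
DUP      : [0, 4, 4]
OVER     : [0, 4, 4, 4]
EQ       : [0, 4, 1]
GT       : [0, 1]
GT       : [0]
DUP      : [0, 0]
POP      : [0]
LOAD 1   : [0, 4]
LOAD 1   : [0, 4, 4]
NEG      : [0, 4, -4]
EQ       : [0, 0]
SUB      : [0]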